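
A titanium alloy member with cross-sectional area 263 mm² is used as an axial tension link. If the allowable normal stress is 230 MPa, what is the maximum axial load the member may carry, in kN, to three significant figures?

60.5 kN

P_max = σ_allow · A = 230 · 263 = 60490 N = 60.49 kN.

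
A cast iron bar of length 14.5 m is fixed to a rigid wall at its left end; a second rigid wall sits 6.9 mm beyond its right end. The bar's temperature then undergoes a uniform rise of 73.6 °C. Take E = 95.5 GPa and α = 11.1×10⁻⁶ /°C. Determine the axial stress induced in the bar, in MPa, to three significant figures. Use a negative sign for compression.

-32.6 MPa

Free thermal expansion αLΔT = 11.1e-6 · 14500 · 73.6 = 11.85 mm.
The walls engage after the gap closes; constrained expansion = 11.85 − 6.9 = 4.946 mm.
The walls impose strain ε = −(4.946)/14500 = -3.4110e-04; σ = Eε = 95500 · -3.4110e-04 = -32.57 MPa.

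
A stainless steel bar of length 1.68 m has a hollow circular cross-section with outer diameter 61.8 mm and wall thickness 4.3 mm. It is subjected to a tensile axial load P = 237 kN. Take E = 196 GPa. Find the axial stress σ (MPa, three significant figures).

305 MPa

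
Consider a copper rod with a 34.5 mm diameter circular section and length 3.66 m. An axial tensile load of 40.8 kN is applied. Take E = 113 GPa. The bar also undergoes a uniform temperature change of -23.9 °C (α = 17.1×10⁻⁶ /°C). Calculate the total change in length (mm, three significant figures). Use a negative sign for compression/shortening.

-0.0822 mm

A = 934.8 mm².
δ_mech = NL/(AE) = 40800·3660/(934.8·113000) = 1.414 mm.
δ_thermal = αLΔT = 17.1e-6·3660·-23.9 = -1.496 mm.
δ = δ_mech + δ_thermal = -0.08218 mm.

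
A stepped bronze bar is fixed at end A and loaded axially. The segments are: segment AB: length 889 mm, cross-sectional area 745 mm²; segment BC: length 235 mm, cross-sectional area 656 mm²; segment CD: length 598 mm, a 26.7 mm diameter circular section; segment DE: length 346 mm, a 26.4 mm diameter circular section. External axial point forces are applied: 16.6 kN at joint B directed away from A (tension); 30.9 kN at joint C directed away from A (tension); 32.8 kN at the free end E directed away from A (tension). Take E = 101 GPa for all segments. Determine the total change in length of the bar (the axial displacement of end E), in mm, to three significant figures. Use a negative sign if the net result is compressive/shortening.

Internal axial forces (sectioning from the free end, tension +): N_DE = 32.8 kN, N_CD = 32.8 kN, N_BC = 63.7 kN, N_AB = 80.3 kN.
A_CD = 559.9 mm².
A_DE = 547.4 mm².
δ_AB = 80300·889/(745·101000) = 0.9487 mm
δ_BC = 63700·235/(656·101000) = 0.2259 mm
δ_CD = 32800·598/(559.9·101000) = 0.3468 mm
δ_DE = 32800·346/(547.4·101000) = 0.2053 mm
δ = Σδ_i = 1.727 mm.

1.73 mm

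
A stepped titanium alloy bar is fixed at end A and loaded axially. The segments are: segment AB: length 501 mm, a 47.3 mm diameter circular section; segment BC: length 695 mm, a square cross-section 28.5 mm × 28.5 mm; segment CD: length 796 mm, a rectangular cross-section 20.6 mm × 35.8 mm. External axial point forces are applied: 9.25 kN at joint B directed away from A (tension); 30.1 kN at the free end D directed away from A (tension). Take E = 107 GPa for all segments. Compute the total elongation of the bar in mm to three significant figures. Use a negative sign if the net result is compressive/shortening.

0.649 mm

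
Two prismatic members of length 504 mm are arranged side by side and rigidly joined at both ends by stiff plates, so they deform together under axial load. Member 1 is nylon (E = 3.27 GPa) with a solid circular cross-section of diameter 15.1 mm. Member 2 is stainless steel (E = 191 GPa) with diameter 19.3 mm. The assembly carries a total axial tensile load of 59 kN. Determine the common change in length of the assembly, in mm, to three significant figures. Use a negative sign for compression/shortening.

A_1 = 179.1 mm².
A_2 = 292.6 mm².
Equal strain + equilibrium ⇒ each member carries load in proportion to AE: A₁E₁ = 585600 N, A₂E₂ = 55880000 N, ΣAE = 56460000 N.
δ = PL/ΣAE = 59000·504/56460000 = 0.5266 mm.

0.527 mm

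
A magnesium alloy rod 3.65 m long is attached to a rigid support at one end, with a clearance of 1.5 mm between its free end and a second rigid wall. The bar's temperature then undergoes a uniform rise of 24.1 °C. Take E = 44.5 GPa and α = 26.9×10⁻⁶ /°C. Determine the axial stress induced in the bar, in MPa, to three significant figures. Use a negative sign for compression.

-10.6 MPa

Free thermal expansion αLΔT = 26.9e-6 · 3650 · 24.1 = 2.366 mm.
The walls engage after the gap closes; constrained expansion = 2.366 − 1.5 = 0.8663 mm.
The walls impose strain ε = −(0.8663)/3650 = -2.3733e-04; σ = Eε = 44500 · -2.3733e-04 = -10.56 MPa.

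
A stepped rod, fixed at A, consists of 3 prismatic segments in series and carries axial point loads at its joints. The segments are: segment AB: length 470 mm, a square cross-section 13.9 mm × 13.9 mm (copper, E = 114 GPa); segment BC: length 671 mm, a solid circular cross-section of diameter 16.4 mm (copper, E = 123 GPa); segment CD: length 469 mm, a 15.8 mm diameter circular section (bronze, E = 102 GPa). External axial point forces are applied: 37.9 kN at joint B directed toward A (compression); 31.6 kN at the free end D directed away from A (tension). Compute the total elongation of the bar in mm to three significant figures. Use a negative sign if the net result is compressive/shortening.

1.42 mm

Internal axial forces (sectioning from the free end, tension +): N_CD = 31.6 kN, N_BC = 31.6 kN, N_AB = -6.3 kN.
A_AB = 193.2 mm².
A_BC = 211.2 mm².
A_CD = 196.1 mm².
δ_AB = -6300·470/(193.2·114000) = -0.1344 mm
δ_BC = 31600·671/(211.2·123000) = 0.8161 mm
δ_CD = 31600·469/(196.1·102000) = 0.7411 mm
δ = Σδ_i = 1.423 mm.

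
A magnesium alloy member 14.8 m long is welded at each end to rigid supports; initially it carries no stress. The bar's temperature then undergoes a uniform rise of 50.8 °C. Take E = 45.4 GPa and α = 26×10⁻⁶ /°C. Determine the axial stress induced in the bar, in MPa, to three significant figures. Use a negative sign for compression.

-60.0 MPa

Free thermal expansion αLΔT = 26e-6 · 14800 · 50.8 = 19.55 mm.
The walls impose strain ε = −(19.55)/14800 = -1.3208e-03; σ = Eε = 45400 · -1.3208e-03 = -59.96 MPa.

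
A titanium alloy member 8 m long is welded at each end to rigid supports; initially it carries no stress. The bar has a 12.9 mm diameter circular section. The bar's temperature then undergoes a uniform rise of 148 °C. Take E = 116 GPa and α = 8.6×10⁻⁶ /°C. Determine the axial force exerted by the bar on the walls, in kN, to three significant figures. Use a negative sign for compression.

-19.3 kN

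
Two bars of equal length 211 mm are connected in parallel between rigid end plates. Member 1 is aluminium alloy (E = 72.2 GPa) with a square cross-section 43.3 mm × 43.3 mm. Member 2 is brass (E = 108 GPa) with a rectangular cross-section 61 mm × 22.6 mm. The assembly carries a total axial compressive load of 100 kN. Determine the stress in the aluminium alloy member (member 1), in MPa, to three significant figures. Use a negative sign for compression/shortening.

-25.4 MPa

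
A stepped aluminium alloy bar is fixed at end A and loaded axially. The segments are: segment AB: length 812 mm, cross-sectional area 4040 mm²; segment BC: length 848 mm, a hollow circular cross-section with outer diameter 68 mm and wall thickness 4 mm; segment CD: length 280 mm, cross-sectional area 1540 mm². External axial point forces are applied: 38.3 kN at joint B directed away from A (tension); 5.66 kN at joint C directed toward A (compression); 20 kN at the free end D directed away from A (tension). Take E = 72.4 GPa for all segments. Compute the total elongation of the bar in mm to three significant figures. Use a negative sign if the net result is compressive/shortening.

Internal axial forces (sectioning from the free end, tension +): N_CD = 20 kN, N_BC = 14.34 kN, N_AB = 52.64 kN.
A_BC = 804.2 mm².
δ_AB = 52640·812/(4040·72400) = 0.1461 mm
δ_BC = 14340·848/(804.2·72400) = 0.2088 mm
δ_CD = 20000·280/(1540·72400) = 0.05023 mm
δ = Σδ_i = 0.4052 mm.

0.405 mm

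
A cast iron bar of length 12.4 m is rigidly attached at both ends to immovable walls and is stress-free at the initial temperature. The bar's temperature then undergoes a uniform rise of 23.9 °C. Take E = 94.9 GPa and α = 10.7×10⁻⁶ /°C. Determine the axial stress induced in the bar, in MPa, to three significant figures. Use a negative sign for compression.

Free thermal expansion αLΔT = 10.7e-6 · 12400 · 23.9 = 3.171 mm.
The walls impose strain ε = −(3.171)/12400 = -2.5573e-04; σ = Eε = 94900 · -2.5573e-04 = -24.27 MPa.

-24.3 MPa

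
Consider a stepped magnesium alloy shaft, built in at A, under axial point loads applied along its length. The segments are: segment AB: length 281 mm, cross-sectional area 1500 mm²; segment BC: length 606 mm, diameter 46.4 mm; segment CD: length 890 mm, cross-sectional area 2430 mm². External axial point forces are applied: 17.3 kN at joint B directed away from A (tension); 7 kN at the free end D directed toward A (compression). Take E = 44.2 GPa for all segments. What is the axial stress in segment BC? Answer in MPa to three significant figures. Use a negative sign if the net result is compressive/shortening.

-4.14 MPa

Internal axial forces (sectioning from the free end, tension +): N_CD = -7 kN, N_BC = -7 kN, N_AB = 10.3 kN.
A_BC = 1691 mm².
σ_BC = N_BC/A_BC = -7000/1691 = -4.14 MPa.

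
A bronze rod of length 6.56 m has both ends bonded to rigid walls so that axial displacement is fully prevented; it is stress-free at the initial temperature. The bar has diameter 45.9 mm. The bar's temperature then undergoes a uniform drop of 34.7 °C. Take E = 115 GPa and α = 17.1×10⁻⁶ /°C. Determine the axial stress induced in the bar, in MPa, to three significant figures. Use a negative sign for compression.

68.2 MPa

Free thermal expansion αLΔT = 17.1e-6 · 6560 · -34.7 = -3.893 mm.
The walls impose strain ε = −(-3.893)/6560 = 5.9337e-04; σ = Eε = 115000 · 5.9337e-04 = 68.24 MPa.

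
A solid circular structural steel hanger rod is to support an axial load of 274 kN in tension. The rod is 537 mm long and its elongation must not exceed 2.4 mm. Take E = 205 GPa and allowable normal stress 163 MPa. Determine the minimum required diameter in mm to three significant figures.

46.3 mm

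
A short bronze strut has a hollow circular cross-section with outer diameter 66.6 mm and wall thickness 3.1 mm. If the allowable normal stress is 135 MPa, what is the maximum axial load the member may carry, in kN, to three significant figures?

A = 618.4 mm².
P_max = σ_allow · A = 135 · 618.4 = 83490 N = 83.49 kN.

83.5 kN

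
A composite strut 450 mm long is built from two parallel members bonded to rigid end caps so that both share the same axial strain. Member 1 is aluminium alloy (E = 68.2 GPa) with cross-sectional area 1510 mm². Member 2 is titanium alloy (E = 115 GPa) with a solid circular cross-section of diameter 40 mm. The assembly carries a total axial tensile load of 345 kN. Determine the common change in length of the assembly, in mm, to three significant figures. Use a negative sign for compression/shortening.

A_2 = 1257 mm².
Equal strain + equilibrium ⇒ each member carries load in proportion to AE: A₁E₁ = 103000000 N, A₂E₂ = 144500000 N, ΣAE = 247500000 N.
δ = PL/ΣAE = 345000·450/247500000 = 0.6273 mm.

0.627 mm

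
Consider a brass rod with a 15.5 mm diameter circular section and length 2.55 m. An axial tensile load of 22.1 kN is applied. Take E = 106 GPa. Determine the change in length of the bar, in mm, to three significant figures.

2.82 mm

A = 188.7 mm².
δ_mech = NL/(AE) = 22100·2550/(188.7·106000) = 2.818 mm.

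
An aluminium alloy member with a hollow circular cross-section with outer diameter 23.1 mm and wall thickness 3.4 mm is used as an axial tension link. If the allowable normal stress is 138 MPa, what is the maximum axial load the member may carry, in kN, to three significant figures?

A = 210.4 mm².
P_max = σ_allow · A = 138 · 210.4 = 29040 N = 29.04 kN.

29.0 kN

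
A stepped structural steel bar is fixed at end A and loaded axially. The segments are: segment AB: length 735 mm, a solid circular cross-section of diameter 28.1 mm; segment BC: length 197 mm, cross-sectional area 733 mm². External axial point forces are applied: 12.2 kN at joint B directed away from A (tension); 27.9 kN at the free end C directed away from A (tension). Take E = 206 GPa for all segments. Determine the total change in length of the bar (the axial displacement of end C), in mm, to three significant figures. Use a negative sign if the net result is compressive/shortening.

0.267 mm

Internal axial forces (sectioning from the free end, tension +): N_BC = 27.9 kN, N_AB = 40.1 kN.
A_AB = 620.2 mm².
δ_AB = 40100·735/(620.2·206000) = 0.2307 mm
δ_BC = 27900·197/(733·206000) = 0.0364 mm
δ = Σδ_i = 0.2671 mm.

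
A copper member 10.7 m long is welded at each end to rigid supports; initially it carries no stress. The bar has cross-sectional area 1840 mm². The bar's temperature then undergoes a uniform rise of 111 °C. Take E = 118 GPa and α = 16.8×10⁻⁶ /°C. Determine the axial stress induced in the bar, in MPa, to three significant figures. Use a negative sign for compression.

-220 MPa

Free thermal expansion αLΔT = 16.8e-6 · 10700 · 111 = 19.95 mm.
The walls impose strain ε = −(19.95)/10700 = -1.8648e-03; σ = Eε = 118000 · -1.8648e-03 = -220 MPa.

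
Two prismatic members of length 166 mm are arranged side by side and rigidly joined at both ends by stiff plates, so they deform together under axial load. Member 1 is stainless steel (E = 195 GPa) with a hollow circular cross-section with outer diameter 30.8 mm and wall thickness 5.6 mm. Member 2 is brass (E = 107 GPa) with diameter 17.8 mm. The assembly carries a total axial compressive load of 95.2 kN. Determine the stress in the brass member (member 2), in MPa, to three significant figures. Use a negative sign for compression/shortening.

-90.1 MPa

A_1 = 443.3 mm².
A_2 = 248.8 mm².
Equal strain + equilibrium ⇒ each member carries load in proportion to AE: A₁E₁ = 86450000 N, A₂E₂ = 26630000 N, ΣAE = 113100000 N.
σ₂ = P·E₂/ΣAE = -95200·107000/113100000 = -90.08 MPa.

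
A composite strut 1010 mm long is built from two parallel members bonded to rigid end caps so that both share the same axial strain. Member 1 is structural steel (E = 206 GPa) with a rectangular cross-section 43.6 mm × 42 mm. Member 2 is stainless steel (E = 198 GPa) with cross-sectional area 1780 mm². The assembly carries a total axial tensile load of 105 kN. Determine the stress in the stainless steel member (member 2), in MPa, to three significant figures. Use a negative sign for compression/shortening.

28.5 MPa

A_1 = 1831 mm².
Equal strain + equilibrium ⇒ each member carries load in proportion to AE: A₁E₁ = 377200000 N, A₂E₂ = 352400000 N, ΣAE = 729700000 N.
σ₂ = P·E₂/ΣAE = 105000·198000/729700000 = 28.49 MPa.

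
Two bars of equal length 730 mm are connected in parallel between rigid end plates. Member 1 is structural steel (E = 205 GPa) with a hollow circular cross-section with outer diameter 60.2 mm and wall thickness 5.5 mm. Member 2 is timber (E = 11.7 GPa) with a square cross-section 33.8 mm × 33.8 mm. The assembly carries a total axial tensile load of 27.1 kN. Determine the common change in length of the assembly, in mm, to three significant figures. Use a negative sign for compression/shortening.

0.0955 mm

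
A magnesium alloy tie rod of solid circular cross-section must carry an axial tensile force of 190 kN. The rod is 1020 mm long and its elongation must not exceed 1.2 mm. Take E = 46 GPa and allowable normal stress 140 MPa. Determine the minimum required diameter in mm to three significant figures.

Required area A ≥ P/σ_allow = 190000/140 = 1357 mm².
For a solid circular section, d ≥ √(4A/π) = 41.57 mm.
Elongation limit: A ≥ PL/(Eδ_allow) = 190000·1020/(46000·1.2) = 3511 mm² ⇒ d ≥ 66.86 mm.
The elongation limit governs.

66.9 mm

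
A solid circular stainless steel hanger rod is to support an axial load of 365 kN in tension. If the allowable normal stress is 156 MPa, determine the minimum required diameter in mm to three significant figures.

54.6 mm

Required area A ≥ P/σ_allow = 365000/156 = 2340 mm².
For a solid circular section, d ≥ √(4A/π) = 54.58 mm.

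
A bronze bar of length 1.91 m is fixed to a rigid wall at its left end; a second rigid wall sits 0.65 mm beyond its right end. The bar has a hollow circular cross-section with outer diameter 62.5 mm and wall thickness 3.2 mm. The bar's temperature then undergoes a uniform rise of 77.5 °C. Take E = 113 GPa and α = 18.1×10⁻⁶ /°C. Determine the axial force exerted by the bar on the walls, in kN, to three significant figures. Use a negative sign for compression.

Free thermal expansion αLΔT = 18.1e-6 · 1910 · 77.5 = 2.679 mm.
The walls engage after the gap closes; constrained expansion = 2.679 − 0.65 = 2.029 mm.
The walls impose strain ε = −(2.029)/1910 = -1.0624e-03; σ = Eε = 113000 · -1.0624e-03 = -120.1 MPa.
Wall reaction R = σ·A = -120.1·596.1 = -71570 N = -71.57 kN.

-71.6 kN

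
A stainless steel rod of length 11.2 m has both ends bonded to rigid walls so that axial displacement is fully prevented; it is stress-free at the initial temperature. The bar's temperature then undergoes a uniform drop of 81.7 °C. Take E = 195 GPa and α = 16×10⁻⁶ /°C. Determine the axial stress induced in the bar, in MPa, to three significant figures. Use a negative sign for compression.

255 MPa

Free thermal expansion αLΔT = 16e-6 · 11200 · -81.7 = -14.64 mm.
The walls impose strain ε = −(-14.64)/11200 = 1.3072e-03; σ = Eε = 195000 · 1.3072e-03 = 254.9 MPa.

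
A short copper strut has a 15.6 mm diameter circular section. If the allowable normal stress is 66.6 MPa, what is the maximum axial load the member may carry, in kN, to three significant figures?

12.7 kN

A = 191.1 mm².
P_max = σ_allow · A = 66.6 · 191.1 = 12730 N = 12.73 kN.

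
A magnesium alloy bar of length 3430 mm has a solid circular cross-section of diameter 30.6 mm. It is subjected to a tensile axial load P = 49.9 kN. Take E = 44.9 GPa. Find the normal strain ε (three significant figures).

0.00151

A = 735.4 mm².
σ = N/A = 67.85 MPa; ε = σ/E = 67.85/44900 = 1.511e-03.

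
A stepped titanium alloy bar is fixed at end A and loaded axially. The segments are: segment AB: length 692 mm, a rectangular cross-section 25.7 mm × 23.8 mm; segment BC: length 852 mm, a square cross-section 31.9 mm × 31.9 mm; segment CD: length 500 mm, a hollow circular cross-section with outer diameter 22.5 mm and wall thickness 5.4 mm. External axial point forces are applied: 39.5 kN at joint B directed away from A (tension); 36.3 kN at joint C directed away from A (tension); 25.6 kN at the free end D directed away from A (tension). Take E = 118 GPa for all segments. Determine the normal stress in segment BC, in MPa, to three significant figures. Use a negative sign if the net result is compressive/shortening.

60.8 MPa

Internal axial forces (sectioning from the free end, tension +): N_CD = 25.6 kN, N_BC = 61.9 kN, N_AB = 101.4 kN.
A_BC = 1018 mm².
σ_BC = N_BC/A_BC = 61900/1018 = 60.83 MPa.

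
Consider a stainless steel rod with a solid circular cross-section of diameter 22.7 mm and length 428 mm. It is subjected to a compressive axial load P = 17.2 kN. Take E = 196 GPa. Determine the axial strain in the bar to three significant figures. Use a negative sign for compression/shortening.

A = 404.7 mm².
σ = N/A = -42.5 MPa; ε = σ/E = -42.5/196000 = -2.168e-04.

-2.17e-04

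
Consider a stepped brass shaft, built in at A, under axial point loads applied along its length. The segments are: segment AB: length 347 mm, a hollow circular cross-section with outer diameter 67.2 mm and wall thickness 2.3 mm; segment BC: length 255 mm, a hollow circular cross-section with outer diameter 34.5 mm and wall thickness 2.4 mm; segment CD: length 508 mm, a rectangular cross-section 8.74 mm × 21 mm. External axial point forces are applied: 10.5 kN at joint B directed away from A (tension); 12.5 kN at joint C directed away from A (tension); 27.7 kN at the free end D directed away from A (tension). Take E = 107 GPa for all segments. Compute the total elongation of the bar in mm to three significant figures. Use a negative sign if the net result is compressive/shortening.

Internal axial forces (sectioning from the free end, tension +): N_CD = 27.7 kN, N_BC = 40.2 kN, N_AB = 50.7 kN.
A_AB = 468.9 mm².
A_BC = 242 mm².
A_CD = 183.5 mm².
δ_AB = 50700·347/(468.9·107000) = 0.3506 mm
δ_BC = 40200·255/(242·107000) = 0.3958 mm
δ_CD = 27700·508/(183.5·107000) = 0.7165 mm
δ = Σδ_i = 1.463 mm.

1.46 mm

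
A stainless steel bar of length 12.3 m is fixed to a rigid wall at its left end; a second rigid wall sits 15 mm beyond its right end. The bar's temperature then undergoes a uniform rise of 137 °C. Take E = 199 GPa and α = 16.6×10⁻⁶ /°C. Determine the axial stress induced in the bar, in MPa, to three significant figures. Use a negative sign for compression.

-210 MPa

Free thermal expansion αLΔT = 16.6e-6 · 12300 · 137 = 27.97 mm.
The walls engage after the gap closes; constrained expansion = 27.97 − 15 = 12.97 mm.
The walls impose strain ε = −(12.97)/12300 = -1.0547e-03; σ = Eε = 199000 · -1.0547e-03 = -209.9 MPa.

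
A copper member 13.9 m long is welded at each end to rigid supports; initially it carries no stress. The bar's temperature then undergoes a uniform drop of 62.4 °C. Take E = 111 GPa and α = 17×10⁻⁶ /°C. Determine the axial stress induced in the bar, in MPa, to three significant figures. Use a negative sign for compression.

118 MPa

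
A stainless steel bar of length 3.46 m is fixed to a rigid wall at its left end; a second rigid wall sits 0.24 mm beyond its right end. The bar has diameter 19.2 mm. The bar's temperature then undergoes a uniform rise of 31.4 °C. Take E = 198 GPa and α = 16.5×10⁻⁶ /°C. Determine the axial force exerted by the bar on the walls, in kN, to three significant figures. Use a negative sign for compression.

-25.7 kN

Free thermal expansion αLΔT = 16.5e-6 · 3460 · 31.4 = 1.793 mm.
The walls engage after the gap closes; constrained expansion = 1.793 − 0.24 = 1.553 mm.
The walls impose strain ε = −(1.553)/3460 = -4.4874e-04; σ = Eε = 198000 · -4.4874e-04 = -88.85 MPa.
Wall reaction R = σ·A = -88.85·289.5 = -25720 N = -25.72 kN.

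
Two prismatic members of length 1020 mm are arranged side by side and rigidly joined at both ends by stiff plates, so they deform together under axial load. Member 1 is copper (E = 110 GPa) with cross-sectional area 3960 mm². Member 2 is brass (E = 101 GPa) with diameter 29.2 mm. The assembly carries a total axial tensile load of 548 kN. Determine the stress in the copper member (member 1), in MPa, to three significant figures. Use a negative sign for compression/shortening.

120 MPa

A_2 = 669.7 mm².
Equal strain + equilibrium ⇒ each member carries load in proportion to AE: A₁E₁ = 435600000 N, A₂E₂ = 67640000 N, ΣAE = 503200000 N.
σ₁ = P·E₁/ΣAE = 548000·110000/503200000 = 119.8 MPa.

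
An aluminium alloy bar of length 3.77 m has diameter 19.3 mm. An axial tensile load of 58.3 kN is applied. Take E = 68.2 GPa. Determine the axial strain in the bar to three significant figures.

A = 292.6 mm².
σ = N/A = 199.3 MPa; ε = σ/E = 199.3/68200 = 2.922e-03.

0.00292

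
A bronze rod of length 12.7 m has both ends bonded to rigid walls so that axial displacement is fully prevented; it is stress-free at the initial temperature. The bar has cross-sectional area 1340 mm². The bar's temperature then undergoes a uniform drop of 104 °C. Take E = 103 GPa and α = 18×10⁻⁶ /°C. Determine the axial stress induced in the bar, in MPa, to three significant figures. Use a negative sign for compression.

Free thermal expansion αLΔT = 18e-6 · 12700 · -104 = -23.77 mm.
The walls impose strain ε = −(-23.77)/12700 = 1.8720e-03; σ = Eε = 103000 · 1.8720e-03 = 192.8 MPa.

193 MPa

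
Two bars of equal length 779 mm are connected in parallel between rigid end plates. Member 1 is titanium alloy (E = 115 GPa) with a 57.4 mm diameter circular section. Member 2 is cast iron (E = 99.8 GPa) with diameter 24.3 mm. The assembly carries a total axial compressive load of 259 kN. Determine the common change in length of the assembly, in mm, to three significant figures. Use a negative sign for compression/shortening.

-0.587 mm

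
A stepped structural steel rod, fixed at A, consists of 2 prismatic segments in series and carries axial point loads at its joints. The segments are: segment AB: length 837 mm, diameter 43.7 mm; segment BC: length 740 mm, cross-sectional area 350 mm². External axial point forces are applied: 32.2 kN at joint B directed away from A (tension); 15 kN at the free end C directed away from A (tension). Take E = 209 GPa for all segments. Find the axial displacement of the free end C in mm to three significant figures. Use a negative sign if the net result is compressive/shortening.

Internal axial forces (sectioning from the free end, tension +): N_BC = 15 kN, N_AB = 47.2 kN.
A_AB = 1500 mm².
δ_AB = 47200·837/(1500·209000) = 0.126 mm
δ_BC = 15000·740/(350·209000) = 0.1517 mm
δ = Σδ_i = 0.2778 mm.

0.278 mm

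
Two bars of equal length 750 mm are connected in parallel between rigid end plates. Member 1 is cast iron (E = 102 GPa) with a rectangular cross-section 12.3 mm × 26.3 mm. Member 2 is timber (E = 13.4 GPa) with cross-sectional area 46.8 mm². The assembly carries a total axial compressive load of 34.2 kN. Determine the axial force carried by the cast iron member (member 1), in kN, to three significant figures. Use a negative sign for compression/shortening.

A_1 = 323.5 mm².
Equal strain + equilibrium ⇒ each member carries load in proportion to AE: A₁E₁ = 33000000 N, A₂E₂ = 627100 N, ΣAE = 33620000 N.
F₁ = P·A₁E₁/ΣAE = -34200·33000000/33620000 = -33560 N.

-33.6 kN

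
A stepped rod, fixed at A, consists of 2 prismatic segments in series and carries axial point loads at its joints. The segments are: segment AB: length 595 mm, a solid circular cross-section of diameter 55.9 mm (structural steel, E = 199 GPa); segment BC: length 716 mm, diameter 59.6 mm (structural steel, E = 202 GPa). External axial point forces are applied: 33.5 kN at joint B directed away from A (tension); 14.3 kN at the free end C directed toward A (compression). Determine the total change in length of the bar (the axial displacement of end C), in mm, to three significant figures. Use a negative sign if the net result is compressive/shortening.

Internal axial forces (sectioning from the free end, tension +): N_BC = -14.3 kN, N_AB = 19.2 kN.
A_AB = 2454 mm².
A_BC = 2790 mm².
δ_AB = 19200·595/(2454·199000) = 0.02339 mm
δ_BC = -14300·716/(2790·202000) = -0.01817 mm
δ = Σδ_i = 0.005223 mm.

0.00522 mm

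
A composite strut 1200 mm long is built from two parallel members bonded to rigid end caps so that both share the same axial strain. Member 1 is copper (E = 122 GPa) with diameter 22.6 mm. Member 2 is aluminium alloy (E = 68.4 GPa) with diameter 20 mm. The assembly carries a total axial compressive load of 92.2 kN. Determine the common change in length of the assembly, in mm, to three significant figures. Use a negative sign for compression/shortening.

A_1 = 401.1 mm².
A_2 = 314.2 mm².
Equal strain + equilibrium ⇒ each member carries load in proportion to AE: A₁E₁ = 48940000 N, A₂E₂ = 21490000 N, ΣAE = 70430000 N.
δ = PL/ΣAE = -92200·1200/70430000 = -1.571 mm.

-1.57 mm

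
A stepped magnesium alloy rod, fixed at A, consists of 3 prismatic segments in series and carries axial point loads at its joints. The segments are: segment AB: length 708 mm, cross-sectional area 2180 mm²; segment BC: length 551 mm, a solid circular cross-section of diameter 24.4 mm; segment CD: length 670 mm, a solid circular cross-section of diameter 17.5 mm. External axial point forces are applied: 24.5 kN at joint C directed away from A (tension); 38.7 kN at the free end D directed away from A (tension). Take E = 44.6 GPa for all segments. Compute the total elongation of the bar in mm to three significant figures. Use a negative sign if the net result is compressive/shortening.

Internal axial forces (sectioning from the free end, tension +): N_CD = 38.7 kN, N_BC = 63.2 kN, N_AB = 63.2 kN.
A_BC = 467.6 mm².
A_CD = 240.5 mm².
δ_AB = 63200·708/(2180·44600) = 0.4602 mm
δ_BC = 63200·551/(467.6·44600) = 1.67 mm
δ_CD = 38700·670/(240.5·44600) = 2.417 mm
δ = Σδ_i = 4.547 mm.

4.55 mm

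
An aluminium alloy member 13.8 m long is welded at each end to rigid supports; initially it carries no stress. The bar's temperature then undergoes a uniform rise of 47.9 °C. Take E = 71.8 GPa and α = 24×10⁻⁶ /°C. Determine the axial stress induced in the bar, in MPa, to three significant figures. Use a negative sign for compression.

-82.5 MPa

Free thermal expansion αLΔT = 24e-6 · 13800 · 47.9 = 15.86 mm.
The walls impose strain ε = −(15.86)/13800 = -1.1496e-03; σ = Eε = 71800 · -1.1496e-03 = -82.54 MPa.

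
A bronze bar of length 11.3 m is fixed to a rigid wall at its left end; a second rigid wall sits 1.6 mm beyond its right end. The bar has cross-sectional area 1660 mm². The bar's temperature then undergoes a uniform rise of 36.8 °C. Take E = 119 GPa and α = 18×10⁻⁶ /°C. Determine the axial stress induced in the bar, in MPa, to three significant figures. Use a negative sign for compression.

-62.0 MPa

Free thermal expansion αLΔT = 18e-6 · 11300 · 36.8 = 7.485 mm.
The walls engage after the gap closes; constrained expansion = 7.485 − 1.6 = 5.885 mm.
The walls impose strain ε = −(5.885)/11300 = -5.2081e-04; σ = Eε = 119000 · -5.2081e-04 = -61.98 MPa.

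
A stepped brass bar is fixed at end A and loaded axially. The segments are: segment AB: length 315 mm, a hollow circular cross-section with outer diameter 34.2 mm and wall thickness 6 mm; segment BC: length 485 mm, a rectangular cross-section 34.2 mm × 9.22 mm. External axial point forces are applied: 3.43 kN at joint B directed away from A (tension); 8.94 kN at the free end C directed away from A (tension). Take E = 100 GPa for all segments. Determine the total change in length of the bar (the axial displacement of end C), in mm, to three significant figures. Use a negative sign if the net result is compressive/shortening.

Internal axial forces (sectioning from the free end, tension +): N_BC = 8.94 kN, N_AB = 12.37 kN.
A_AB = 531.6 mm².
A_BC = 315.3 mm².
δ_AB = 12370·315/(531.6·100000) = 0.0733 mm
δ_BC = 8940·485/(315.3·100000) = 0.1375 mm
δ = Σδ_i = 0.2108 mm.

0.211 mm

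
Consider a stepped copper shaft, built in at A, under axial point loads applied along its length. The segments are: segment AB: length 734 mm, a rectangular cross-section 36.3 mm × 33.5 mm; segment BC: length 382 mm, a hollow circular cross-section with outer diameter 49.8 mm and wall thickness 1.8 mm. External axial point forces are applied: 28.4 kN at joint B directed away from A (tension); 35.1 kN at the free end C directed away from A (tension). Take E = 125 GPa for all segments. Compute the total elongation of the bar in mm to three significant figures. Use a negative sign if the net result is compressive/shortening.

Internal axial forces (sectioning from the free end, tension +): N_BC = 35.1 kN, N_AB = 63.5 kN.
A_AB = 1216 mm².
A_BC = 271.4 mm².
δ_AB = 63500·734/(1216·125000) = 0.3066 mm
δ_BC = 35100·382/(271.4·125000) = 0.3952 mm
δ = Σδ_i = 0.7018 mm.

0.702 mm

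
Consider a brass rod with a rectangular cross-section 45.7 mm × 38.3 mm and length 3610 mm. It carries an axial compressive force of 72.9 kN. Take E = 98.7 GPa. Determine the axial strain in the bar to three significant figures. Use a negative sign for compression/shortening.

A = 1750 mm².
σ = N/A = -41.65 MPa; ε = σ/E = -41.65/98700 = -4.220e-04.

-4.22e-04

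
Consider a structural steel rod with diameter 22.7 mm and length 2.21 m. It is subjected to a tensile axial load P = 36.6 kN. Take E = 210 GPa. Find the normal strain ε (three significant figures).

A = 404.7 mm².
σ = N/A = 90.44 MPa; ε = σ/E = 90.44/210000 = 4.306e-04.

4.31e-04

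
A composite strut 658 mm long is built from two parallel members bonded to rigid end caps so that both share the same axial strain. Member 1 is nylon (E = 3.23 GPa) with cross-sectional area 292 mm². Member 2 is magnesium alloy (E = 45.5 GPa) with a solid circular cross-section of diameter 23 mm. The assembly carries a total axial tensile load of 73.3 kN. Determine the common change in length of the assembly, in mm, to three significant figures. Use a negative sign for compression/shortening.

2.43 mm

A_2 = 415.5 mm².
Equal strain + equilibrium ⇒ each member carries load in proportion to AE: A₁E₁ = 943200 N, A₂E₂ = 18900000 N, ΣAE = 19850000 N.
δ = PL/ΣAE = 73300·658/19850000 = 2.43 mm.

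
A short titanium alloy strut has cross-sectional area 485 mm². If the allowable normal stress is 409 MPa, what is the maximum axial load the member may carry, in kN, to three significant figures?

P_max = σ_allow · A = 409 · 485 = 198400 N = 198.4 kN.

198 kN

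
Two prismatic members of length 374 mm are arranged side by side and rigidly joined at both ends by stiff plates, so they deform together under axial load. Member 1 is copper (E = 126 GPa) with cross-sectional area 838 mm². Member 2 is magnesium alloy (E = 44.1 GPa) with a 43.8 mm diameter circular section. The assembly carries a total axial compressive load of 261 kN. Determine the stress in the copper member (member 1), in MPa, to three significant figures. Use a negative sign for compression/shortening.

-191 MPa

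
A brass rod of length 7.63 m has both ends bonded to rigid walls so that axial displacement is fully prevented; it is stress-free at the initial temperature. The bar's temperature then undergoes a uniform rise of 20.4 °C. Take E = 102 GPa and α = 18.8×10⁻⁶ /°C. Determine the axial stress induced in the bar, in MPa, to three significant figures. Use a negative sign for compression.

Free thermal expansion αLΔT = 18.8e-6 · 7630 · 20.4 = 2.926 mm.
The walls impose strain ε = −(2.926)/7630 = -3.8352e-04; σ = Eε = 102000 · -3.8352e-04 = -39.12 MPa.

-39.1 MPa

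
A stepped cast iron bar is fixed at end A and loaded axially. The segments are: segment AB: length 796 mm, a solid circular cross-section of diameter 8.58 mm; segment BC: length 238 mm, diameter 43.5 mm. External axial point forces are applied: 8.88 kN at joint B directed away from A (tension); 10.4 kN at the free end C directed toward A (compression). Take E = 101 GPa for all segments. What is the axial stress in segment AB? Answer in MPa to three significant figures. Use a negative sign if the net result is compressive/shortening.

-26.3 MPa

Internal axial forces (sectioning from the free end, tension +): N_BC = -10.4 kN, N_AB = -1.52 kN.
A_AB = 57.82 mm².
σ_AB = N_AB/A_AB = -1520/57.82 = -26.29 MPa.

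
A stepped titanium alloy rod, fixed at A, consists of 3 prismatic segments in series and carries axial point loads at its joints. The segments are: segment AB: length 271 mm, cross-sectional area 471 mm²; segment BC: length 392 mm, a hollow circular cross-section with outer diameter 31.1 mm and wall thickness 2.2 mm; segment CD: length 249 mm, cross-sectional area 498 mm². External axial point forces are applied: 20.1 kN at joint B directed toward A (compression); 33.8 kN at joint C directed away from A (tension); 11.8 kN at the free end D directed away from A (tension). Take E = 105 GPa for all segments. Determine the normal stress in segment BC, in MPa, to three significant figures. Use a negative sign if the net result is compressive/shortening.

Internal axial forces (sectioning from the free end, tension +): N_CD = 11.8 kN, N_BC = 45.6 kN, N_AB = 25.5 kN.
A_BC = 199.7 mm².
σ_BC = N_BC/A_BC = 45600/199.7 = 228.3 MPa.

228 MPa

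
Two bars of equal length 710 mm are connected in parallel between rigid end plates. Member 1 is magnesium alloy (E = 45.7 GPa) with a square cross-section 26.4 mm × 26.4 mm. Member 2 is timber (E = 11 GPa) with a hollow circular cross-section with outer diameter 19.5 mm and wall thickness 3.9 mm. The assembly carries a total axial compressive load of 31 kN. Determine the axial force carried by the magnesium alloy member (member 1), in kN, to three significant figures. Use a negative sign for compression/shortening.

-29.1 kN

A_1 = 697 mm².
A_2 = 191.1 mm².
Equal strain + equilibrium ⇒ each member carries load in proportion to AE: A₁E₁ = 31850000 N, A₂E₂ = 2102000 N, ΣAE = 33950000 N.
F₁ = P·A₁E₁/ΣAE = -31000·31850000/33950000 = -29080 N.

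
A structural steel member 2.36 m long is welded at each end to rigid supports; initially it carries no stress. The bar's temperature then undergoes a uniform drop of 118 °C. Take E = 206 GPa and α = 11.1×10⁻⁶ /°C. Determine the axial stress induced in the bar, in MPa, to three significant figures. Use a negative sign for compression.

Free thermal expansion αLΔT = 11.1e-6 · 2360 · -118 = -3.091 mm.
The walls impose strain ε = −(-3.091)/2360 = 1.3098e-03; σ = Eε = 206000 · 1.3098e-03 = 269.8 MPa.

270 MPa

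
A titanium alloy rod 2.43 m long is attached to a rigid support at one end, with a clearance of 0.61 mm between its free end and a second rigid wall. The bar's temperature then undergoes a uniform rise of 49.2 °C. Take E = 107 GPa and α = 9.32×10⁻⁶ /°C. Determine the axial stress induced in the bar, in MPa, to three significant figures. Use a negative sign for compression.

-22.2 MPa

Free thermal expansion αLΔT = 9.32e-6 · 2430 · 49.2 = 1.114 mm.
The walls engage after the gap closes; constrained expansion = 1.114 − 0.61 = 0.5043 mm.
The walls impose strain ε = −(0.5043)/2430 = -2.0752e-04; σ = Eε = 107000 · -2.0752e-04 = -22.2 MPa.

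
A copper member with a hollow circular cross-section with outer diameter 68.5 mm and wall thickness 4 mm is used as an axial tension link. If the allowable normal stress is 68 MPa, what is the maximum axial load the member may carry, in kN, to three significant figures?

55.1 kN

A = 810.5 mm².
P_max = σ_allow · A = 68 · 810.5 = 55120 N = 55.12 kN.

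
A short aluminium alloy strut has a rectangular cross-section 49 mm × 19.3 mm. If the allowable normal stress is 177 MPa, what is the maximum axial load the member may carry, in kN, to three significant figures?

167 kN

A = 945.7 mm².
P_max = σ_allow · A = 177 · 945.7 = 167400 N = 167.4 kN.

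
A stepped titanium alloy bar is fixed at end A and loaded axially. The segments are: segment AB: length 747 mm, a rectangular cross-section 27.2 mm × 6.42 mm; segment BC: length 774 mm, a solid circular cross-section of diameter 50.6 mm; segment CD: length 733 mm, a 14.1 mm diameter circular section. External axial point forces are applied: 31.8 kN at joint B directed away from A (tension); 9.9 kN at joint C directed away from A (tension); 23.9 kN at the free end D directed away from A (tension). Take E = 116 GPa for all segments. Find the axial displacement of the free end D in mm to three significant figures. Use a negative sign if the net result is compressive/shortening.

3.50 mm

Internal axial forces (sectioning from the free end, tension +): N_CD = 23.9 kN, N_BC = 33.8 kN, N_AB = 65.6 kN.
A_AB = 174.6 mm².
A_BC = 2011 mm².
A_CD = 156.1 mm².
δ_AB = 65600·747/(174.6·116000) = 2.419 mm
δ_BC = 33800·774/(2011·116000) = 0.1122 mm
δ_CD = 23900·733/(156.1·116000) = 0.9672 mm
δ = Σδ_i = 3.498 mm.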